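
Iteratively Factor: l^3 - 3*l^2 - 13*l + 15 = (l - 1)*(l^2 - 2*l - 15) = (l - 1)*(l + 3)*(l - 5)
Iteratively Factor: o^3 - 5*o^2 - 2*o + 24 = (o - 3)*(o^2 - 2*o - 8) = (o - 4)*(o - 3)*(o + 2)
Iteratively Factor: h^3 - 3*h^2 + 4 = (h - 2)*(h^2 - h - 2) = (h - 2)*(h + 1)*(h - 2)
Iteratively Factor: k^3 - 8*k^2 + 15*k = (k - 5)*(k^2 - 3*k) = (k - 5)*(k - 3)*(k)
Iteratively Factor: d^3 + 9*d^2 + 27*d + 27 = (d + 3)*(d^2 + 6*d + 9) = (d + 3)^2*(d + 3)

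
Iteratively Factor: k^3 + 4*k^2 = (k)*(k^2 + 4*k) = k^2*(k + 4)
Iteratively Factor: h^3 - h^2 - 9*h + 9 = (h - 1)*(h^2 - 9) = (h - 1)*(h + 3)*(h - 3)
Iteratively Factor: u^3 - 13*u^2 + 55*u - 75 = (u - 3)*(u^2 - 10*u + 25) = (u - 5)*(u - 3)*(u - 5)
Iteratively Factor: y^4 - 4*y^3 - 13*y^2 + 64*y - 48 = (y - 1)*(y^3 - 3*y^2 - 16*y + 48) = (y - 1)*(y + 4)*(y^2 - 7*y + 12) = (y - 3)*(y - 1)*(y + 4)*(y - 4)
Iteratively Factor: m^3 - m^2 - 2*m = (m)*(m^2 - m - 2) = m*(m + 1)*(m - 2)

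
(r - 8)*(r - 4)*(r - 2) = r^3 - 14*r^2 + 56*r - 64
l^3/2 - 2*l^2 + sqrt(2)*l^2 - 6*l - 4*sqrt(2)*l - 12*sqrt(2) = (l/2 + sqrt(2))*(l - 6)*(l + 2)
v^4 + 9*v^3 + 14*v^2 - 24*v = v*(v - 1)*(v + 4)*(v + 6)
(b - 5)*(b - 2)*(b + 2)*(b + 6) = b^4 + b^3 - 34*b^2 - 4*b + 120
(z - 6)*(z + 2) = z^2 - 4*z - 12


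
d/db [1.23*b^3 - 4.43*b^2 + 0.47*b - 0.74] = 3.69*b^2 - 8.86*b + 0.47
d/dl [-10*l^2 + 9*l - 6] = 9 - 20*l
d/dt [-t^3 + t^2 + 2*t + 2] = -3*t^2 + 2*t + 2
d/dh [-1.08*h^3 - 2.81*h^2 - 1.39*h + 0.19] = -3.24*h^2 - 5.62*h - 1.39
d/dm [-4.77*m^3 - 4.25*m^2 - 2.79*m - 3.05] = -14.31*m^2 - 8.5*m - 2.79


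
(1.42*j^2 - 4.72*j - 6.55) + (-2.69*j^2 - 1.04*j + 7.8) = -1.27*j^2 - 5.76*j + 1.25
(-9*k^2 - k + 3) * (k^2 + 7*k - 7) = -9*k^4 - 64*k^3 + 59*k^2 + 28*k - 21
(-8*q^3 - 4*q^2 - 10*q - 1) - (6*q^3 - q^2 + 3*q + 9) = -14*q^3 - 3*q^2 - 13*q - 10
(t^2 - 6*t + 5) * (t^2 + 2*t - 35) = t^4 - 4*t^3 - 42*t^2 + 220*t - 175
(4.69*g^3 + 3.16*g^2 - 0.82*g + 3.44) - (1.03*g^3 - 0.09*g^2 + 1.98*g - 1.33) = 3.66*g^3 + 3.25*g^2 - 2.8*g + 4.77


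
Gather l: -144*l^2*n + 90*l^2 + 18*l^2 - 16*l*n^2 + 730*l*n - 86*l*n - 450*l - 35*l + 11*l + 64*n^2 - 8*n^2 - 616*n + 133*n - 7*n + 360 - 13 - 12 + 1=l^2*(108 - 144*n) + l*(-16*n^2 + 644*n - 474) + 56*n^2 - 490*n + 336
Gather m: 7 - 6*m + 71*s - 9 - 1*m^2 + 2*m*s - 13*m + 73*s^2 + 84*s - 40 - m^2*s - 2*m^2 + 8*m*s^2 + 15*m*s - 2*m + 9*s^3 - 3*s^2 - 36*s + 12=m^2*(-s - 3) + m*(8*s^2 + 17*s - 21) + 9*s^3 + 70*s^2 + 119*s - 30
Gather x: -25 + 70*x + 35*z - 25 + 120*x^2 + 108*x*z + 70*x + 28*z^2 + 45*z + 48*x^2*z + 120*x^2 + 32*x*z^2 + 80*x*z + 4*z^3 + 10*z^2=x^2*(48*z + 240) + x*(32*z^2 + 188*z + 140) + 4*z^3 + 38*z^2 + 80*z - 50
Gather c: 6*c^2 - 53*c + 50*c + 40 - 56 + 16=6*c^2 - 3*c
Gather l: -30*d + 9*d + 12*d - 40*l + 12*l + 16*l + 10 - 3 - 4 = -9*d - 12*l + 3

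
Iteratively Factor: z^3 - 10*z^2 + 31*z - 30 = (z - 3)*(z^2 - 7*z + 10) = (z - 3)*(z - 2)*(z - 5)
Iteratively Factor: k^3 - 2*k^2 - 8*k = (k + 2)*(k^2 - 4*k) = k*(k + 2)*(k - 4)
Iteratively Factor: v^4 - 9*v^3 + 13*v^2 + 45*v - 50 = (v + 2)*(v^3 - 11*v^2 + 35*v - 25) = (v - 5)*(v + 2)*(v^2 - 6*v + 5) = (v - 5)*(v - 1)*(v + 2)*(v - 5)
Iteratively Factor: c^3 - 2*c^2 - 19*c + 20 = (c - 5)*(c^2 + 3*c - 4) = (c - 5)*(c - 1)*(c + 4)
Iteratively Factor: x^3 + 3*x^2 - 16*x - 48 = (x + 3)*(x^2 - 16) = (x - 4)*(x + 3)*(x + 4)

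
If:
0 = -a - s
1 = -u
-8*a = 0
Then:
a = 0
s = 0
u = -1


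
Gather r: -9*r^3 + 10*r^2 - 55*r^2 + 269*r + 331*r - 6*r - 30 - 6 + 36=-9*r^3 - 45*r^2 + 594*r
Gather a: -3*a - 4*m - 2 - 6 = -3*a - 4*m - 8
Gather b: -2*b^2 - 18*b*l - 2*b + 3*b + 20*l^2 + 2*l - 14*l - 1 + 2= -2*b^2 + b*(1 - 18*l) + 20*l^2 - 12*l + 1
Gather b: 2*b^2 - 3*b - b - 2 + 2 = 2*b^2 - 4*b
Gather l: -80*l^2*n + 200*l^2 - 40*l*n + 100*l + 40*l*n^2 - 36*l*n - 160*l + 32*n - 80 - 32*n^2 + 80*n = l^2*(200 - 80*n) + l*(40*n^2 - 76*n - 60) - 32*n^2 + 112*n - 80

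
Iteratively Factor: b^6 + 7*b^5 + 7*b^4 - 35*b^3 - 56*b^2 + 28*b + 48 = (b + 3)*(b^5 + 4*b^4 - 5*b^3 - 20*b^2 + 4*b + 16) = (b + 2)*(b + 3)*(b^4 + 2*b^3 - 9*b^2 - 2*b + 8) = (b - 2)*(b + 2)*(b + 3)*(b^3 + 4*b^2 - b - 4) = (b - 2)*(b + 1)*(b + 2)*(b + 3)*(b^2 + 3*b - 4) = (b - 2)*(b - 1)*(b + 1)*(b + 2)*(b + 3)*(b + 4)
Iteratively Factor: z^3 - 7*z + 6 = (z + 3)*(z^2 - 3*z + 2) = (z - 1)*(z + 3)*(z - 2)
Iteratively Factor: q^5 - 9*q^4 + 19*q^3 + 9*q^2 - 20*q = (q - 5)*(q^4 - 4*q^3 - q^2 + 4*q) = q*(q - 5)*(q^3 - 4*q^2 - q + 4) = q*(q - 5)*(q - 4)*(q^2 - 1) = q*(q - 5)*(q - 4)*(q + 1)*(q - 1)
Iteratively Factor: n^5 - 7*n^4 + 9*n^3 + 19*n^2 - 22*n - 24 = (n - 2)*(n^4 - 5*n^3 - n^2 + 17*n + 12) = (n - 2)*(n + 1)*(n^3 - 6*n^2 + 5*n + 12) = (n - 4)*(n - 2)*(n + 1)*(n^2 - 2*n - 3) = (n - 4)*(n - 3)*(n - 2)*(n + 1)*(n + 1)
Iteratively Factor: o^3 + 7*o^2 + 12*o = (o + 3)*(o^2 + 4*o) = o*(o + 3)*(o + 4)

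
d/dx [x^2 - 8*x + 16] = 2*x - 8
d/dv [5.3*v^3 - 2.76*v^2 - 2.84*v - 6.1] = 15.9*v^2 - 5.52*v - 2.84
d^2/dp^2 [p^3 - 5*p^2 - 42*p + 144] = 6*p - 10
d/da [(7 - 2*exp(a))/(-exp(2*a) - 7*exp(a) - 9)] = (-2*exp(2*a) + 14*exp(a) + 67)*exp(a)/(exp(4*a) + 14*exp(3*a) + 67*exp(2*a) + 126*exp(a) + 81)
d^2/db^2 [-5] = 0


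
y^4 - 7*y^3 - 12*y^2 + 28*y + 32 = (y - 8)*(y - 2)*(y + 1)*(y + 2)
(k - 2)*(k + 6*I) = k^2 - 2*k + 6*I*k - 12*I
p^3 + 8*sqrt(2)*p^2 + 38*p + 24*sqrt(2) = (p + sqrt(2))*(p + 3*sqrt(2))*(p + 4*sqrt(2))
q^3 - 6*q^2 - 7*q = q*(q - 7)*(q + 1)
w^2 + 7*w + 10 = (w + 2)*(w + 5)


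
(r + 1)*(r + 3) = r^2 + 4*r + 3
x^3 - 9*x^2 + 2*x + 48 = (x - 8)*(x - 3)*(x + 2)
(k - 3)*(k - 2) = k^2 - 5*k + 6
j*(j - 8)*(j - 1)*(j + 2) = j^4 - 7*j^3 - 10*j^2 + 16*j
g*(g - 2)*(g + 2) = g^3 - 4*g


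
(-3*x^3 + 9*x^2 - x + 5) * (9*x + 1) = -27*x^4 + 78*x^3 + 44*x + 5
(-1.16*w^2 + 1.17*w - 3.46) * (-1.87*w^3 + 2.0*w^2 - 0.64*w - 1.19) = 2.1692*w^5 - 4.5079*w^4 + 9.5526*w^3 - 6.2884*w^2 + 0.8221*w + 4.1174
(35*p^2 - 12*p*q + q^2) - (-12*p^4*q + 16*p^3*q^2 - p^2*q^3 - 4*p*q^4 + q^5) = 12*p^4*q - 16*p^3*q^2 + p^2*q^3 + 35*p^2 + 4*p*q^4 - 12*p*q - q^5 + q^2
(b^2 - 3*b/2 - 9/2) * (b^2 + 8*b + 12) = b^4 + 13*b^3/2 - 9*b^2/2 - 54*b - 54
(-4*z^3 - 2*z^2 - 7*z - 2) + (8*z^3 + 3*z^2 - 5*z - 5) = 4*z^3 + z^2 - 12*z - 7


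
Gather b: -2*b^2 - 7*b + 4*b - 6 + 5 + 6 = -2*b^2 - 3*b + 5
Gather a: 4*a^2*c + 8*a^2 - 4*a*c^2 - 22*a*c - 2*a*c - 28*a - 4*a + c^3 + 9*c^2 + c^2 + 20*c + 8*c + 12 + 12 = a^2*(4*c + 8) + a*(-4*c^2 - 24*c - 32) + c^3 + 10*c^2 + 28*c + 24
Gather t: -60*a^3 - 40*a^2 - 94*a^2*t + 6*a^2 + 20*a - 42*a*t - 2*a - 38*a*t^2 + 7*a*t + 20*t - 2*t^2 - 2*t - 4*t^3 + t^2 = -60*a^3 - 34*a^2 + 18*a - 4*t^3 + t^2*(-38*a - 1) + t*(-94*a^2 - 35*a + 18)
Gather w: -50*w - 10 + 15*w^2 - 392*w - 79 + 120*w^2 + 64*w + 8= 135*w^2 - 378*w - 81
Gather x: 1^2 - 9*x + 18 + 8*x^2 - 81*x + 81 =8*x^2 - 90*x + 100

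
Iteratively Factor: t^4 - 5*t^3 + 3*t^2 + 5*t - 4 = (t - 1)*(t^3 - 4*t^2 - t + 4) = (t - 1)^2*(t^2 - 3*t - 4) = (t - 1)^2*(t + 1)*(t - 4)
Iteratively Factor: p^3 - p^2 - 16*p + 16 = (p - 4)*(p^2 + 3*p - 4) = (p - 4)*(p - 1)*(p + 4)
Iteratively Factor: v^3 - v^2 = (v)*(v^2 - v) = v*(v - 1)*(v)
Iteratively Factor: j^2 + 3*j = (j)*(j + 3)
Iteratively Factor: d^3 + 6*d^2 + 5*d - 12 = (d + 4)*(d^2 + 2*d - 3) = (d + 3)*(d + 4)*(d - 1)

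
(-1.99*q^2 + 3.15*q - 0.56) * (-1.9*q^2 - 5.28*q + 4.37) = 3.781*q^4 + 4.5222*q^3 - 24.2643*q^2 + 16.7223*q - 2.4472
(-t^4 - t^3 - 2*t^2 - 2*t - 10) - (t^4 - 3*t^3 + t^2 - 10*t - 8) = -2*t^4 + 2*t^3 - 3*t^2 + 8*t - 2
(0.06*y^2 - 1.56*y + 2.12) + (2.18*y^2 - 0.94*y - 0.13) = 2.24*y^2 - 2.5*y + 1.99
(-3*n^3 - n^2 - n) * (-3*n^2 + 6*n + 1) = 9*n^5 - 15*n^4 - 6*n^3 - 7*n^2 - n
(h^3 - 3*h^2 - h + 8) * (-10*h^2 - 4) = -10*h^5 + 30*h^4 + 6*h^3 - 68*h^2 + 4*h - 32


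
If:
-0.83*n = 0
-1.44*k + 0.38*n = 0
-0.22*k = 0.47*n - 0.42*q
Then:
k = 0.00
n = 0.00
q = 0.00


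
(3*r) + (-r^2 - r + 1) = -r^2 + 2*r + 1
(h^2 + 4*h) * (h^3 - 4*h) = h^5 + 4*h^4 - 4*h^3 - 16*h^2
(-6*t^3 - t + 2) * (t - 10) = -6*t^4 + 60*t^3 - t^2 + 12*t - 20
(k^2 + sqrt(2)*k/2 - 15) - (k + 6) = k^2 - k + sqrt(2)*k/2 - 21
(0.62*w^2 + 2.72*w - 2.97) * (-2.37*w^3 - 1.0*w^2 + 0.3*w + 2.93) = -1.4694*w^5 - 7.0664*w^4 + 4.5049*w^3 + 5.6026*w^2 + 7.0786*w - 8.7021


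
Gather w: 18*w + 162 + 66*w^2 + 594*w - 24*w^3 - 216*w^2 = -24*w^3 - 150*w^2 + 612*w + 162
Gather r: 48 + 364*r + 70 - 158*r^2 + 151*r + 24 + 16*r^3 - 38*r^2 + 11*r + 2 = 16*r^3 - 196*r^2 + 526*r + 144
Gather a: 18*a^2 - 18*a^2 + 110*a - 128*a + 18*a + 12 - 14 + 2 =0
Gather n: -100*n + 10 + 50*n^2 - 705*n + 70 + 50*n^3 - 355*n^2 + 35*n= 50*n^3 - 305*n^2 - 770*n + 80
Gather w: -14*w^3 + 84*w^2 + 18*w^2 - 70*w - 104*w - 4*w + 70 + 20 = -14*w^3 + 102*w^2 - 178*w + 90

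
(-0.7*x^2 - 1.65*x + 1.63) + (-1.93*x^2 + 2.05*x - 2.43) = -2.63*x^2 + 0.4*x - 0.8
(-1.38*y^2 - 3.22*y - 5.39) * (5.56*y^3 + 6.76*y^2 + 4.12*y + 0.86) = -7.6728*y^5 - 27.232*y^4 - 57.4212*y^3 - 50.8896*y^2 - 24.976*y - 4.6354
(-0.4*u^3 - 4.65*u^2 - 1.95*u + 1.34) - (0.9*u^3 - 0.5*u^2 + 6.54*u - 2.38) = -1.3*u^3 - 4.15*u^2 - 8.49*u + 3.72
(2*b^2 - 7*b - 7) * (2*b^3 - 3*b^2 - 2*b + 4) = 4*b^5 - 20*b^4 + 3*b^3 + 43*b^2 - 14*b - 28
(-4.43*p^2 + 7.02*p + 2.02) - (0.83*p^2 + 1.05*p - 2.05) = -5.26*p^2 + 5.97*p + 4.07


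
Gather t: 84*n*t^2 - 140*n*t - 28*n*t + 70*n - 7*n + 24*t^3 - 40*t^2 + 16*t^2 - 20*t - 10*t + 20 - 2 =63*n + 24*t^3 + t^2*(84*n - 24) + t*(-168*n - 30) + 18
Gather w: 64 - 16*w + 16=80 - 16*w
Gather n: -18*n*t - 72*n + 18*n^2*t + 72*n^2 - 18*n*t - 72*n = n^2*(18*t + 72) + n*(-36*t - 144)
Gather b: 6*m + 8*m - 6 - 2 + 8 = 14*m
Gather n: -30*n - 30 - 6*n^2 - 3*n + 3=-6*n^2 - 33*n - 27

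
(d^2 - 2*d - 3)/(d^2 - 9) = (d + 1)/(d + 3)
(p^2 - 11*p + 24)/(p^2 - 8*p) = (p - 3)/p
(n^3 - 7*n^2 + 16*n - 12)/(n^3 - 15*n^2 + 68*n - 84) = (n^2 - 5*n + 6)/(n^2 - 13*n + 42)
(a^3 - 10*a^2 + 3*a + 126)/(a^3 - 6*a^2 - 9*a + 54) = (a - 7)/(a - 3)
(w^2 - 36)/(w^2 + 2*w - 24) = (w - 6)/(w - 4)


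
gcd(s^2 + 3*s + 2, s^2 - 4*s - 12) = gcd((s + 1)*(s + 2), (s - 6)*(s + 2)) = s + 2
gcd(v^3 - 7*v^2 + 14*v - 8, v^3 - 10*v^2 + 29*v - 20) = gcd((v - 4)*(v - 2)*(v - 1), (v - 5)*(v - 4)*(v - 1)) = v^2 - 5*v + 4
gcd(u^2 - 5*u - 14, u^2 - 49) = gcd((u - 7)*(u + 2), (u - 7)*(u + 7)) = u - 7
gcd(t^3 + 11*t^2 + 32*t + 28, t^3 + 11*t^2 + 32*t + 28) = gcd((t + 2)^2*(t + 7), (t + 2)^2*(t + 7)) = t^3 + 11*t^2 + 32*t + 28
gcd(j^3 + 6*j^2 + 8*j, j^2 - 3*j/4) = j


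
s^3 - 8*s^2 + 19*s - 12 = (s - 4)*(s - 3)*(s - 1)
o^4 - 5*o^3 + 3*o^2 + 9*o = o*(o - 3)^2*(o + 1)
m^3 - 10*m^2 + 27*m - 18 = (m - 6)*(m - 3)*(m - 1)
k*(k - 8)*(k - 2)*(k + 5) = k^4 - 5*k^3 - 34*k^2 + 80*k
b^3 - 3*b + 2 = (b - 1)^2*(b + 2)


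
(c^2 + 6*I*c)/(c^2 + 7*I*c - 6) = c/(c + I)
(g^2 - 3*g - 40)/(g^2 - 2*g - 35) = (g - 8)/(g - 7)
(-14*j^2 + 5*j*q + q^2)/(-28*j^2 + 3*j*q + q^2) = (-2*j + q)/(-4*j + q)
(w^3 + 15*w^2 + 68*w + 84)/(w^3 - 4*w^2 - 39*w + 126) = (w^2 + 9*w + 14)/(w^2 - 10*w + 21)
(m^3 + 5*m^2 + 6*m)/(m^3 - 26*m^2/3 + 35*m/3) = 3*(m^2 + 5*m + 6)/(3*m^2 - 26*m + 35)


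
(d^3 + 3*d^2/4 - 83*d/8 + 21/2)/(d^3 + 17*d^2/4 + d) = (8*d^2 - 26*d + 21)/(2*d*(4*d + 1))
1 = 1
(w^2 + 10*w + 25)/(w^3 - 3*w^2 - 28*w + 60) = (w + 5)/(w^2 - 8*w + 12)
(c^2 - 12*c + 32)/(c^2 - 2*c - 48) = (c - 4)/(c + 6)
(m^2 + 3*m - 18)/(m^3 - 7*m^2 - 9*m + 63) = (m + 6)/(m^2 - 4*m - 21)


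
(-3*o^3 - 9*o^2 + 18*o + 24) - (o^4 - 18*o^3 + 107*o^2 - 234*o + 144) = -o^4 + 15*o^3 - 116*o^2 + 252*o - 120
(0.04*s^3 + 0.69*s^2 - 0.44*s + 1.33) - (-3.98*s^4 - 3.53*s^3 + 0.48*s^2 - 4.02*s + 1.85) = 3.98*s^4 + 3.57*s^3 + 0.21*s^2 + 3.58*s - 0.52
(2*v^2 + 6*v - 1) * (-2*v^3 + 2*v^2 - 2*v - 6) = -4*v^5 - 8*v^4 + 10*v^3 - 26*v^2 - 34*v + 6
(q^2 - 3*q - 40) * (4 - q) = -q^3 + 7*q^2 + 28*q - 160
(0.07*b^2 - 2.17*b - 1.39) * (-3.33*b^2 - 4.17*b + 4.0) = -0.2331*b^4 + 6.9342*b^3 + 13.9576*b^2 - 2.8837*b - 5.56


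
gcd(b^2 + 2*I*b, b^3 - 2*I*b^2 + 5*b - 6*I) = b + 2*I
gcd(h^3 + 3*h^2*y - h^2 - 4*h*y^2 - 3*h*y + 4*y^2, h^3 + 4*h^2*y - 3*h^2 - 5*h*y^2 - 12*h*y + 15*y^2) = -h + y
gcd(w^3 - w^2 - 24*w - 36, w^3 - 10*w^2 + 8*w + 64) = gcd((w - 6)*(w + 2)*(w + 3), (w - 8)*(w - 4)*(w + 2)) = w + 2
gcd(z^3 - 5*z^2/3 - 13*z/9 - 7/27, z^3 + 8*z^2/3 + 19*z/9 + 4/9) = z + 1/3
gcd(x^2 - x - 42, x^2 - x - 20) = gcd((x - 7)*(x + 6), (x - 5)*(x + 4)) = 1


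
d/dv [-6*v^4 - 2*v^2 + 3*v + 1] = -24*v^3 - 4*v + 3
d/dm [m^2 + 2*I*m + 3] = 2*m + 2*I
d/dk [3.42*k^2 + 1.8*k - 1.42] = 6.84*k + 1.8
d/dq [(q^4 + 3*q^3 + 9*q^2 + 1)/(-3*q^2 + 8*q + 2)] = (-6*q^5 + 15*q^4 + 56*q^3 + 90*q^2 + 42*q - 8)/(9*q^4 - 48*q^3 + 52*q^2 + 32*q + 4)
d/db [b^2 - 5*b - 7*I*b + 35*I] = 2*b - 5 - 7*I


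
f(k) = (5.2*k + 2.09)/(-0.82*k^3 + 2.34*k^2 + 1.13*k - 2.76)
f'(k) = (5.2*k + 2.09)*(2.46*k^2 - 4.68*k - 1.13)/(-0.82*k^3 + 2.34*k^2 + 1.13*k - 2.76)^2 + 5.2/(-0.82*k^3 + 2.34*k^2 + 1.13*k - 2.76)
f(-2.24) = -0.61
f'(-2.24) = -0.51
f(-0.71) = 0.77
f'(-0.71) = -3.75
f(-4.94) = -0.16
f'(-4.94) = -0.05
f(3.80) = -2.26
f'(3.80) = 3.34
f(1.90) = 5.42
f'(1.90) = -0.44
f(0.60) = -3.68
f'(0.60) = -11.59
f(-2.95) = -0.38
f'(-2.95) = -0.21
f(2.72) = 14.44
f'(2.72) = 60.35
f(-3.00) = -0.36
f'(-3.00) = -0.20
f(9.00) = -0.12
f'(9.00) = 0.03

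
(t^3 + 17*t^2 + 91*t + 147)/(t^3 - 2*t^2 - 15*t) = (t^2 + 14*t + 49)/(t*(t - 5))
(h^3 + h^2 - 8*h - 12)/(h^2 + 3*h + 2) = (h^2 - h - 6)/(h + 1)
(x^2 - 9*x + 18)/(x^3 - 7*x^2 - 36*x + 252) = (x - 3)/(x^2 - x - 42)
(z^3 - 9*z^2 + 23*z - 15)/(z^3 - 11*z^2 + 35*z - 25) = (z - 3)/(z - 5)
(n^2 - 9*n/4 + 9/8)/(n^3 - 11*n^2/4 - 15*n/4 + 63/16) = 2*(2*n - 3)/(4*n^2 - 8*n - 21)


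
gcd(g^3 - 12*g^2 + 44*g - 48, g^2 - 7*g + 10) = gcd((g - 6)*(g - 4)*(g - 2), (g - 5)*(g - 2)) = g - 2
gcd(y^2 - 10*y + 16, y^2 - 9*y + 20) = 1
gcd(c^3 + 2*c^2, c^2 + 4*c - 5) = 1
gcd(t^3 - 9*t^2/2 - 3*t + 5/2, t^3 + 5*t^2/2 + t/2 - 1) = t^2 + t/2 - 1/2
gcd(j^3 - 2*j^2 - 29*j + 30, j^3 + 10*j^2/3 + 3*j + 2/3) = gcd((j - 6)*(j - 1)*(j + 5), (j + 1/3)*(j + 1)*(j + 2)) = 1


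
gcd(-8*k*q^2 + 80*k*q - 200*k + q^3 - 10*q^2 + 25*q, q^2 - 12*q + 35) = q - 5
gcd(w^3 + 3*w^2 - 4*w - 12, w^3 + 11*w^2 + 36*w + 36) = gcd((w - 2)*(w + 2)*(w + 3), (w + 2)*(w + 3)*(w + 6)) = w^2 + 5*w + 6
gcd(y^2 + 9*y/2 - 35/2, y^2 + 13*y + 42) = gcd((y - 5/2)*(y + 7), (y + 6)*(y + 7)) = y + 7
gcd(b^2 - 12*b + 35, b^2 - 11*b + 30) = b - 5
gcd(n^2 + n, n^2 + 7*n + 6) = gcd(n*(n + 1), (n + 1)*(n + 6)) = n + 1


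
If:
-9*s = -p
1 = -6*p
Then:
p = -1/6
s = -1/54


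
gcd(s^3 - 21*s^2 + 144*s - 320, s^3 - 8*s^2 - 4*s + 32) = s - 8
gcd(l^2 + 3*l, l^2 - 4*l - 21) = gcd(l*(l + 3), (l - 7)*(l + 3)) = l + 3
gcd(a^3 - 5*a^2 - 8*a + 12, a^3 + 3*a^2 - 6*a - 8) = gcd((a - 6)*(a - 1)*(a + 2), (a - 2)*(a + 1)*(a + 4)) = 1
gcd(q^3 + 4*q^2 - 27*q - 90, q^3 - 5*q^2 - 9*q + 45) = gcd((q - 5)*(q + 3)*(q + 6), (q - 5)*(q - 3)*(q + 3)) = q^2 - 2*q - 15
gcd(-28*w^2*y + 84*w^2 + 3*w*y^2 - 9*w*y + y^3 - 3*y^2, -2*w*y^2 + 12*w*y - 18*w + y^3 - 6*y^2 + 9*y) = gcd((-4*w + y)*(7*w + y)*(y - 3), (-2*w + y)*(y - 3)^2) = y - 3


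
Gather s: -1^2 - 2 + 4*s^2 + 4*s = 4*s^2 + 4*s - 3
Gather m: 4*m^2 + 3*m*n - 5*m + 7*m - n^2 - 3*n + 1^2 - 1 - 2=4*m^2 + m*(3*n + 2) - n^2 - 3*n - 2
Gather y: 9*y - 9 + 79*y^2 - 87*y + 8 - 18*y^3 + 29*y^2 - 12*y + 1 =-18*y^3 + 108*y^2 - 90*y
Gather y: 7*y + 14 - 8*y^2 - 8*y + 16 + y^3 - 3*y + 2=y^3 - 8*y^2 - 4*y + 32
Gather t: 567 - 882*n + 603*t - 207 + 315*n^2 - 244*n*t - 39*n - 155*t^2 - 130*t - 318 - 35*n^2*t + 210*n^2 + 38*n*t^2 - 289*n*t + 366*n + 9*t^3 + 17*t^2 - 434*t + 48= 525*n^2 - 555*n + 9*t^3 + t^2*(38*n - 138) + t*(-35*n^2 - 533*n + 39) + 90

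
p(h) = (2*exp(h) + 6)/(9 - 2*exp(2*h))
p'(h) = 2*exp(h)/(9 - 2*exp(2*h)) + 4*(2*exp(h) + 6)*exp(2*h)/(9 - 2*exp(2*h))^2 = 2*(4*(exp(h) + 3)*exp(h) - 2*exp(2*h) + 9)*exp(h)/(2*exp(2*h) - 9)^2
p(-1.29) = 0.74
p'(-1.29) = 0.09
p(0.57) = 3.47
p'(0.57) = 17.10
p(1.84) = -0.26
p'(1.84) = 0.42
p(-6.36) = 0.67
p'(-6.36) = 0.00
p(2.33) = -0.13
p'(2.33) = 0.17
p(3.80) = -0.02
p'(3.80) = 0.03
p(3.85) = -0.02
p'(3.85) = 0.02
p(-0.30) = 0.95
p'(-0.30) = 0.45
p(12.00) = 0.00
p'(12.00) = 0.00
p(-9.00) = 0.67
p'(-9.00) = 0.00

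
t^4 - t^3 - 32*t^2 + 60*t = t*(t - 5)*(t - 2)*(t + 6)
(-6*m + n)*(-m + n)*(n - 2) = 6*m^2*n - 12*m^2 - 7*m*n^2 + 14*m*n + n^3 - 2*n^2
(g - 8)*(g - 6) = g^2 - 14*g + 48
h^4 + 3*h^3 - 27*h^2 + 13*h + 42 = (h - 3)*(h - 2)*(h + 1)*(h + 7)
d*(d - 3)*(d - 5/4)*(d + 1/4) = d^4 - 4*d^3 + 43*d^2/16 + 15*d/16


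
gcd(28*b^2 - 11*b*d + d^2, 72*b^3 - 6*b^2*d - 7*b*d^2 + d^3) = 4*b - d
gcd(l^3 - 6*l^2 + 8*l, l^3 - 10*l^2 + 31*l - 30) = l - 2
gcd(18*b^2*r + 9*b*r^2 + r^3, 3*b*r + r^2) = 3*b*r + r^2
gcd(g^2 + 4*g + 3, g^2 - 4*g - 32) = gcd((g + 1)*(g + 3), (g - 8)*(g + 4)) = 1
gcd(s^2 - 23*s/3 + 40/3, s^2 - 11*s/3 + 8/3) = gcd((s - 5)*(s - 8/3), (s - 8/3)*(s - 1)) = s - 8/3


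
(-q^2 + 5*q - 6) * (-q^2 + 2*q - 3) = q^4 - 7*q^3 + 19*q^2 - 27*q + 18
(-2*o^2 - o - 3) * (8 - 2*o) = 4*o^3 - 14*o^2 - 2*o - 24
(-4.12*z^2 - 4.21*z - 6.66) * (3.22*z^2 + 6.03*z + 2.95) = -13.2664*z^4 - 38.3998*z^3 - 58.9855*z^2 - 52.5793*z - 19.647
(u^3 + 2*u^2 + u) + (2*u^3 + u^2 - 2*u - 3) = 3*u^3 + 3*u^2 - u - 3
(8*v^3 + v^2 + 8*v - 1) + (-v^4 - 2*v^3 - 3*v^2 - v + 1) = -v^4 + 6*v^3 - 2*v^2 + 7*v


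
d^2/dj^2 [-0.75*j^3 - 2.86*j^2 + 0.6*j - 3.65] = -4.5*j - 5.72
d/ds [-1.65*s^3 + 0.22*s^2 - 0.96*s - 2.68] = -4.95*s^2 + 0.44*s - 0.96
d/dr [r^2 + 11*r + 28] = 2*r + 11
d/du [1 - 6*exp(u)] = -6*exp(u)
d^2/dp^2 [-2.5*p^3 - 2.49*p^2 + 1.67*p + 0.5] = -15.0*p - 4.98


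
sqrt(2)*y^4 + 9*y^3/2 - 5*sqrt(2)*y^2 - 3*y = y*(y - sqrt(2))*(y + 3*sqrt(2))*(sqrt(2)*y + 1/2)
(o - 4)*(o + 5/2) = o^2 - 3*o/2 - 10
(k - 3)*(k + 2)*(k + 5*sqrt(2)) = k^3 - k^2 + 5*sqrt(2)*k^2 - 5*sqrt(2)*k - 6*k - 30*sqrt(2)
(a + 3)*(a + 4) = a^2 + 7*a + 12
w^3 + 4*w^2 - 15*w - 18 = (w - 3)*(w + 1)*(w + 6)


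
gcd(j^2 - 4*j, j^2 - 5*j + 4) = j - 4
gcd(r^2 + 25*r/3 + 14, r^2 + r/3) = 1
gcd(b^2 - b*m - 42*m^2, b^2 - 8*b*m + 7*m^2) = b - 7*m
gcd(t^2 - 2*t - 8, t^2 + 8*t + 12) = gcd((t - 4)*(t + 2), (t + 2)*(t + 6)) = t + 2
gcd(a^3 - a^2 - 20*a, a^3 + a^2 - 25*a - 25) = a - 5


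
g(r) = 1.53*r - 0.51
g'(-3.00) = 1.53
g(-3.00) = -5.10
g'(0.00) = 1.53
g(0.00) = -0.51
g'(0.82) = 1.53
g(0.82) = 0.74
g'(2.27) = 1.53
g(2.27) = 2.96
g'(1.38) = 1.53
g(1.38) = 1.60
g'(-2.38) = 1.53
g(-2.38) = -4.15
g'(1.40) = 1.53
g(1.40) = 1.63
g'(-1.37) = 1.53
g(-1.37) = -2.61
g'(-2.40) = 1.53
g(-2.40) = -4.18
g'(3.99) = 1.53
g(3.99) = 5.59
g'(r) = 1.53000000000000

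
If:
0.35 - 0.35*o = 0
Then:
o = 1.00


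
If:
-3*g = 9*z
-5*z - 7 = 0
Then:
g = 21/5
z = -7/5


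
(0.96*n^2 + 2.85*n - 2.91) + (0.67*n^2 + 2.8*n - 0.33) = 1.63*n^2 + 5.65*n - 3.24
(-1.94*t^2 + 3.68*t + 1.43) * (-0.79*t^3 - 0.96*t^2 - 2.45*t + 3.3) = 1.5326*t^5 - 1.0448*t^4 + 0.0905000000000005*t^3 - 16.7908*t^2 + 8.6405*t + 4.719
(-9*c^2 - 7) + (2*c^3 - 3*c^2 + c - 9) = 2*c^3 - 12*c^2 + c - 16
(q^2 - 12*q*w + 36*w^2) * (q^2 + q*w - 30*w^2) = q^4 - 11*q^3*w - 6*q^2*w^2 + 396*q*w^3 - 1080*w^4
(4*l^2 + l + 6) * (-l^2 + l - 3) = -4*l^4 + 3*l^3 - 17*l^2 + 3*l - 18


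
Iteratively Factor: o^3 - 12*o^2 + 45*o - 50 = (o - 2)*(o^2 - 10*o + 25) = (o - 5)*(o - 2)*(o - 5)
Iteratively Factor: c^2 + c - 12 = (c + 4)*(c - 3)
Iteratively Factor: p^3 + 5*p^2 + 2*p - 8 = (p + 2)*(p^2 + 3*p - 4) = (p - 1)*(p + 2)*(p + 4)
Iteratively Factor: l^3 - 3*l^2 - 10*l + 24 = (l - 2)*(l^2 - l - 12) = (l - 2)*(l + 3)*(l - 4)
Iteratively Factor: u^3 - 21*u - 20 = (u + 1)*(u^2 - u - 20) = (u + 1)*(u + 4)*(u - 5)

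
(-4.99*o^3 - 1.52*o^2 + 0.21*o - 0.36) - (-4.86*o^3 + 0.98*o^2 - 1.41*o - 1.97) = -0.13*o^3 - 2.5*o^2 + 1.62*o + 1.61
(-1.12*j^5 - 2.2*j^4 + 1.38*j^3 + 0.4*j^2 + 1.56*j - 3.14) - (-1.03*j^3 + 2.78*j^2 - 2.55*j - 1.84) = -1.12*j^5 - 2.2*j^4 + 2.41*j^3 - 2.38*j^2 + 4.11*j - 1.3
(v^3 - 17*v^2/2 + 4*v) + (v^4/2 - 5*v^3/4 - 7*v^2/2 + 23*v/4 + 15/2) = v^4/2 - v^3/4 - 12*v^2 + 39*v/4 + 15/2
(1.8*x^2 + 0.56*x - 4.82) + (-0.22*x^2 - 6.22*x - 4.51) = 1.58*x^2 - 5.66*x - 9.33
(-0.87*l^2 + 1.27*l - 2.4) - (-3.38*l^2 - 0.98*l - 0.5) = 2.51*l^2 + 2.25*l - 1.9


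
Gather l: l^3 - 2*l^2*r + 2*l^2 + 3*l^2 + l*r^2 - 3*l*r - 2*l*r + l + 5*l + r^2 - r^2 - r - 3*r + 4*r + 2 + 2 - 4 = l^3 + l^2*(5 - 2*r) + l*(r^2 - 5*r + 6)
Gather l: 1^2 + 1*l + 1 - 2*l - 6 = -l - 4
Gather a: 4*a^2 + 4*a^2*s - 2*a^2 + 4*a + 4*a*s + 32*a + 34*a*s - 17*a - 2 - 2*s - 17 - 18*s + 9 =a^2*(4*s + 2) + a*(38*s + 19) - 20*s - 10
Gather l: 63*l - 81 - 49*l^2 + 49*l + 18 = -49*l^2 + 112*l - 63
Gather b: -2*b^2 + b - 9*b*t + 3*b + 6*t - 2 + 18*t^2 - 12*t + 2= -2*b^2 + b*(4 - 9*t) + 18*t^2 - 6*t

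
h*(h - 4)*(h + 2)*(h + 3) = h^4 + h^3 - 14*h^2 - 24*h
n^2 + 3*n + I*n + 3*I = (n + 3)*(n + I)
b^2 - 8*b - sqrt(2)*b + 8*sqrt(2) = (b - 8)*(b - sqrt(2))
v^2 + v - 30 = (v - 5)*(v + 6)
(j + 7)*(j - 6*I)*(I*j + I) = I*j^3 + 6*j^2 + 8*I*j^2 + 48*j + 7*I*j + 42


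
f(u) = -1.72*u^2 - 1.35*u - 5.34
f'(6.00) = -21.99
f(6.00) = -75.36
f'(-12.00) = 39.93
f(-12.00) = -236.82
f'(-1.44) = 3.60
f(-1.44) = -6.96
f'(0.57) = -3.31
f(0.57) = -6.67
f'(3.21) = -12.39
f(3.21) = -27.40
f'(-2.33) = 6.67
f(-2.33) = -11.53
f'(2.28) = -9.19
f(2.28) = -17.36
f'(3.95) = -14.94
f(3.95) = -37.51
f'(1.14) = -5.27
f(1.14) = -9.11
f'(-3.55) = 10.86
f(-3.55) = -22.22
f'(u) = -3.44*u - 1.35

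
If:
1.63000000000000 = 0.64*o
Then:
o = 2.55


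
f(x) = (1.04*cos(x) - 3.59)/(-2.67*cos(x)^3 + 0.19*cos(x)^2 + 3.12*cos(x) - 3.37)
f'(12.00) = -0.93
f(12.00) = 1.23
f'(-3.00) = -0.29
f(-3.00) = 1.25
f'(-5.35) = 0.12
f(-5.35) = 1.48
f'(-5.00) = -0.88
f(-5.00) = 1.30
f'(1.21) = -0.81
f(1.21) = 1.36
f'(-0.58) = -0.93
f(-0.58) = 1.24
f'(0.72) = 0.83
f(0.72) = 1.37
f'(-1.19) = 0.77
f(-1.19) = 1.38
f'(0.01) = 0.02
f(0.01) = 0.93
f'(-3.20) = 0.12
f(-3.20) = 1.27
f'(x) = (1.04*cos(x) - 3.59)*(-8.01*sin(x)*cos(x)^2 + 0.38*sin(x)*cos(x) + 3.12*sin(x))/(-2.67*cos(x)^3 + 0.19*cos(x)^2 + 3.12*cos(x) - 3.37)^2 - 1.04*sin(x)/(-2.67*cos(x)^3 + 0.19*cos(x)^2 + 3.12*cos(x) - 3.37)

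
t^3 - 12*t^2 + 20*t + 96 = (t - 8)*(t - 6)*(t + 2)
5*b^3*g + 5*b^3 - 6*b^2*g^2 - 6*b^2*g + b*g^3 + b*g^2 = (-5*b + g)*(-b + g)*(b*g + b)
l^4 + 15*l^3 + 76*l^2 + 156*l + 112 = (l + 2)^2*(l + 4)*(l + 7)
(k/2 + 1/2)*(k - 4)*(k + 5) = k^3/2 + k^2 - 19*k/2 - 10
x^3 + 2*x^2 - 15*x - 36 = (x - 4)*(x + 3)^2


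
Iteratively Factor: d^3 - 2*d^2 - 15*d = (d)*(d^2 - 2*d - 15) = d*(d + 3)*(d - 5)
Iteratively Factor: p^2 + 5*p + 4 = (p + 1)*(p + 4)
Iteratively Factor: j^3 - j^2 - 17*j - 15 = (j + 1)*(j^2 - 2*j - 15) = (j + 1)*(j + 3)*(j - 5)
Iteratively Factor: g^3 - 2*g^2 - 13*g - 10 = (g + 2)*(g^2 - 4*g - 5) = (g - 5)*(g + 2)*(g + 1)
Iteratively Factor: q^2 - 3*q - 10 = (q + 2)*(q - 5)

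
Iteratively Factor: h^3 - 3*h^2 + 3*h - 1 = (h - 1)*(h^2 - 2*h + 1) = (h - 1)^2*(h - 1)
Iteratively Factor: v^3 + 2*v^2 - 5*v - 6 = (v + 3)*(v^2 - v - 2) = (v + 1)*(v + 3)*(v - 2)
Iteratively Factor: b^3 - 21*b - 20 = (b + 4)*(b^2 - 4*b - 5) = (b - 5)*(b + 4)*(b + 1)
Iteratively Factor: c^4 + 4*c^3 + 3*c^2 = (c + 3)*(c^3 + c^2) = c*(c + 3)*(c^2 + c) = c*(c + 1)*(c + 3)*(c)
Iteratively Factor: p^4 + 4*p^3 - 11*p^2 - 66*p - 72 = (p - 4)*(p^3 + 8*p^2 + 21*p + 18) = (p - 4)*(p + 3)*(p^2 + 5*p + 6) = (p - 4)*(p + 2)*(p + 3)*(p + 3)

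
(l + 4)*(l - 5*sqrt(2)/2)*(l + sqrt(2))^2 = l^4 - sqrt(2)*l^3/2 + 4*l^3 - 8*l^2 - 2*sqrt(2)*l^2 - 32*l - 5*sqrt(2)*l - 20*sqrt(2)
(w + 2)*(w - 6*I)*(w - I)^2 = w^4 + 2*w^3 - 8*I*w^3 - 13*w^2 - 16*I*w^2 - 26*w + 6*I*w + 12*I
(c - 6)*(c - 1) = c^2 - 7*c + 6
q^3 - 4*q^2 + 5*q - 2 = (q - 2)*(q - 1)^2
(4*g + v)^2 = 16*g^2 + 8*g*v + v^2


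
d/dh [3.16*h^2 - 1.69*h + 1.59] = 6.32*h - 1.69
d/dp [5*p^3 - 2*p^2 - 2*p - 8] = 15*p^2 - 4*p - 2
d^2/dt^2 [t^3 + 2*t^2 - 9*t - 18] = 6*t + 4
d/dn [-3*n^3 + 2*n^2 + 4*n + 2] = -9*n^2 + 4*n + 4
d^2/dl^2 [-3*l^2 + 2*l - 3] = -6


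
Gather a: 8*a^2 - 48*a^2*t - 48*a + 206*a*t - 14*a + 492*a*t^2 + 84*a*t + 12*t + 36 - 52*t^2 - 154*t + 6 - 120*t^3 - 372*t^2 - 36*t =a^2*(8 - 48*t) + a*(492*t^2 + 290*t - 62) - 120*t^3 - 424*t^2 - 178*t + 42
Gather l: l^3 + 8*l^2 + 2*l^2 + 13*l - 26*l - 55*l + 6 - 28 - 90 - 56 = l^3 + 10*l^2 - 68*l - 168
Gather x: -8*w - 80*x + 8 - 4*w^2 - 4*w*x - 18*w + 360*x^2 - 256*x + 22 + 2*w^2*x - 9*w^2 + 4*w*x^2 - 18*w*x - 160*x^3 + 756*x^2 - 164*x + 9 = -13*w^2 - 26*w - 160*x^3 + x^2*(4*w + 1116) + x*(2*w^2 - 22*w - 500) + 39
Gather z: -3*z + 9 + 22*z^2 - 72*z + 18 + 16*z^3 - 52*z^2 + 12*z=16*z^3 - 30*z^2 - 63*z + 27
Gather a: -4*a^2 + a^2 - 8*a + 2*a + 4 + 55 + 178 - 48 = -3*a^2 - 6*a + 189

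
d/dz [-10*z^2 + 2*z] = 2 - 20*z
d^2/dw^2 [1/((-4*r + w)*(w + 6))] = 2*(-(4*r - w)^2 + (4*r - w)*(w + 6) - (w + 6)^2)/((4*r - w)^3*(w + 6)^3)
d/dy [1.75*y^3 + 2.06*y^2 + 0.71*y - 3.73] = 5.25*y^2 + 4.12*y + 0.71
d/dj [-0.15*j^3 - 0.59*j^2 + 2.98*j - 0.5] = -0.45*j^2 - 1.18*j + 2.98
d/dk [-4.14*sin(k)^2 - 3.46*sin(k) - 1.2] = -(8.28*sin(k) + 3.46)*cos(k)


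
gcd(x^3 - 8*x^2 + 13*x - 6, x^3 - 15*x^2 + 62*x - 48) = x^2 - 7*x + 6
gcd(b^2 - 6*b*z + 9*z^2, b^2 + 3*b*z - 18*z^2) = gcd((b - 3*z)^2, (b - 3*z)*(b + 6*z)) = -b + 3*z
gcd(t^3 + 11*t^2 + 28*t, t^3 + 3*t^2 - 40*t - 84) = t + 7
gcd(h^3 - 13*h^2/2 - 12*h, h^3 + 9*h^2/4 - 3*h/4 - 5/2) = 1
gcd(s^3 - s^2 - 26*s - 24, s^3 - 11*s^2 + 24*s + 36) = s^2 - 5*s - 6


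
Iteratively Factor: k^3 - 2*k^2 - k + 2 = (k - 2)*(k^2 - 1) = (k - 2)*(k + 1)*(k - 1)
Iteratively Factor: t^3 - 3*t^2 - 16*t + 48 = (t - 3)*(t^2 - 16) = (t - 4)*(t - 3)*(t + 4)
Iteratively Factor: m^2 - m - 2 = (m - 2)*(m + 1)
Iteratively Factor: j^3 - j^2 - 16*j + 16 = (j + 4)*(j^2 - 5*j + 4) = (j - 4)*(j + 4)*(j - 1)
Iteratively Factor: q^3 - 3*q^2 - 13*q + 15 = (q - 1)*(q^2 - 2*q - 15) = (q - 1)*(q + 3)*(q - 5)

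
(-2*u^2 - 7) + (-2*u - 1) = -2*u^2 - 2*u - 8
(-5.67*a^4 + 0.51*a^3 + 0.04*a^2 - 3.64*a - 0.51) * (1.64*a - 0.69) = -9.2988*a^5 + 4.7487*a^4 - 0.2863*a^3 - 5.9972*a^2 + 1.6752*a + 0.3519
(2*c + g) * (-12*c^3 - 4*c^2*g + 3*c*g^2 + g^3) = -24*c^4 - 20*c^3*g + 2*c^2*g^2 + 5*c*g^3 + g^4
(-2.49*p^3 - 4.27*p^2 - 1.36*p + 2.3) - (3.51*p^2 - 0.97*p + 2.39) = -2.49*p^3 - 7.78*p^2 - 0.39*p - 0.0900000000000003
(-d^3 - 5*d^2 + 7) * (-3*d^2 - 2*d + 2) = 3*d^5 + 17*d^4 + 8*d^3 - 31*d^2 - 14*d + 14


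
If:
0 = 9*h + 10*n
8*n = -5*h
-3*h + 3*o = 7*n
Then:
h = 0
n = 0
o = 0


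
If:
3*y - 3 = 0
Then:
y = 1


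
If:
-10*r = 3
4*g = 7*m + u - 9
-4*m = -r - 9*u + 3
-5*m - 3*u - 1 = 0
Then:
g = -791/285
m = -63/190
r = -3/10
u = 25/114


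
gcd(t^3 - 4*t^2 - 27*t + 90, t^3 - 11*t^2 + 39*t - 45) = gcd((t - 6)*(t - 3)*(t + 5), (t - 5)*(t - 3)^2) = t - 3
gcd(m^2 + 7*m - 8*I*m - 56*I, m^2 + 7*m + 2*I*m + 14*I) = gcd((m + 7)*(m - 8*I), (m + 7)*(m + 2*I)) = m + 7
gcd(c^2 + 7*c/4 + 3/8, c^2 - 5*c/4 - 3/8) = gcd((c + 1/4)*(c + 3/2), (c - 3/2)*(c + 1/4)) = c + 1/4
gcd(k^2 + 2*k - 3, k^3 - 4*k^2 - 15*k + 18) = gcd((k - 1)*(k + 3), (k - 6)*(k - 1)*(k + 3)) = k^2 + 2*k - 3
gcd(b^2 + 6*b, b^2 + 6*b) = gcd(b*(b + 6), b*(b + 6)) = b^2 + 6*b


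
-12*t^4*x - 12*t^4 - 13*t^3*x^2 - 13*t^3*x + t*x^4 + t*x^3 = (-4*t + x)*(t + x)*(3*t + x)*(t*x + t)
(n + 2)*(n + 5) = n^2 + 7*n + 10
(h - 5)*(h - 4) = h^2 - 9*h + 20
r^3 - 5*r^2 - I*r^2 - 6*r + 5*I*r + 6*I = (r - 6)*(r + 1)*(r - I)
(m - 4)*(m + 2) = m^2 - 2*m - 8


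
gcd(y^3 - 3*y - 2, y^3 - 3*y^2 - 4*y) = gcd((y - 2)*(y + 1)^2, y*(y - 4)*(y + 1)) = y + 1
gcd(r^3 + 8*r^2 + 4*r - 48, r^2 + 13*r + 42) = r + 6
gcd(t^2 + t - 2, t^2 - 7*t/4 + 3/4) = t - 1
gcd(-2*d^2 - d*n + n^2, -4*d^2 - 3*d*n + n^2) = d + n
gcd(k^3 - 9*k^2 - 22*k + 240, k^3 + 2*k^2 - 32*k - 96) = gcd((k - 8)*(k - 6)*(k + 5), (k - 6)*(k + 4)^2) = k - 6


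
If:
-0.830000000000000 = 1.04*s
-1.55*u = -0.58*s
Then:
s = -0.80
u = -0.30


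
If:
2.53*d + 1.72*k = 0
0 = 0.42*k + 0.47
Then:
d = 0.76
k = -1.12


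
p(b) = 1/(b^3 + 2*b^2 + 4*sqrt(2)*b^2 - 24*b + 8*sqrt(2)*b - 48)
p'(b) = (-3*b^2 - 8*sqrt(2)*b - 4*b - 8*sqrt(2) + 24)/(b^3 + 2*b^2 + 4*sqrt(2)*b^2 - 24*b + 8*sqrt(2)*b - 48)^2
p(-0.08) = -0.02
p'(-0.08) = 0.01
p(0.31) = -0.02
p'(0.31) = 0.00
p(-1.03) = -0.04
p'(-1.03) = 0.03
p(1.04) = -0.02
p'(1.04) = 0.00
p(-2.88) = 0.04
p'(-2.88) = 0.04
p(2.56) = -0.07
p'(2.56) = -0.25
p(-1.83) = -0.19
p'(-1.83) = 1.10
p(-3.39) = 0.02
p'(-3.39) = 0.02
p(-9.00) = -0.02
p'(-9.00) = -0.05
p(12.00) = 0.00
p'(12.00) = 0.00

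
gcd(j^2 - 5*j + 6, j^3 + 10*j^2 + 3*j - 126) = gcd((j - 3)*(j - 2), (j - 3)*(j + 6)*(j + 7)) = j - 3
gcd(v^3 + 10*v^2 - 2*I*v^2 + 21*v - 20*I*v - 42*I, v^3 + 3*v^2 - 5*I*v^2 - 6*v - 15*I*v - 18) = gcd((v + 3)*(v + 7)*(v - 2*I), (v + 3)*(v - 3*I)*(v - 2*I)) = v^2 + v*(3 - 2*I) - 6*I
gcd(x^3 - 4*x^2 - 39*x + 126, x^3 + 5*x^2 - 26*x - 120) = x + 6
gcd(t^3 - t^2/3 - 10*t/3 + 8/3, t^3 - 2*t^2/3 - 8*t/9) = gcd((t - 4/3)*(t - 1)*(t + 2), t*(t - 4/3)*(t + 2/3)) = t - 4/3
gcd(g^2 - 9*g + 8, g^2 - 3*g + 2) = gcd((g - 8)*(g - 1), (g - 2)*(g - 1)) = g - 1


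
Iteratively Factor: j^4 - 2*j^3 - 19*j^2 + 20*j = (j)*(j^3 - 2*j^2 - 19*j + 20) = j*(j - 1)*(j^2 - j - 20) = j*(j - 5)*(j - 1)*(j + 4)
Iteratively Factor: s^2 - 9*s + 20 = (s - 5)*(s - 4)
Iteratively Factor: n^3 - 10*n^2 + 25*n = (n)*(n^2 - 10*n + 25) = n*(n - 5)*(n - 5)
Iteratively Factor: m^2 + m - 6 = (m - 2)*(m + 3)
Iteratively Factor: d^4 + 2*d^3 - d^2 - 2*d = (d + 1)*(d^3 + d^2 - 2*d) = d*(d + 1)*(d^2 + d - 2) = d*(d + 1)*(d + 2)*(d - 1)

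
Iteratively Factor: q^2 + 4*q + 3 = (q + 1)*(q + 3)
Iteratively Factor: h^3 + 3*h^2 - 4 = (h - 1)*(h^2 + 4*h + 4) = (h - 1)*(h + 2)*(h + 2)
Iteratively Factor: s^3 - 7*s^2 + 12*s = (s - 3)*(s^2 - 4*s) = (s - 4)*(s - 3)*(s)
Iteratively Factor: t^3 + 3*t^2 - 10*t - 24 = (t - 3)*(t^2 + 6*t + 8) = (t - 3)*(t + 2)*(t + 4)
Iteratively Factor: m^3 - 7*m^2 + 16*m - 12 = (m - 2)*(m^2 - 5*m + 6) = (m - 2)^2*(m - 3)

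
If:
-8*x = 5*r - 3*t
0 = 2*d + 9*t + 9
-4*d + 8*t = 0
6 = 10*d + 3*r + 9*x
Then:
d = -18/13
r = -769/91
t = -9/13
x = 457/91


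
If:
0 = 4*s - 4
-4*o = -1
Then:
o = 1/4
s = 1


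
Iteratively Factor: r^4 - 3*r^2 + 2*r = (r - 1)*(r^3 + r^2 - 2*r) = (r - 1)^2*(r^2 + 2*r) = (r - 1)^2*(r + 2)*(r)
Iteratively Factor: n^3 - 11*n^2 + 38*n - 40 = (n - 5)*(n^2 - 6*n + 8) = (n - 5)*(n - 2)*(n - 4)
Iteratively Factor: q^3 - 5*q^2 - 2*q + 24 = (q - 3)*(q^2 - 2*q - 8) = (q - 4)*(q - 3)*(q + 2)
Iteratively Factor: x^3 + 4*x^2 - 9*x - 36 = (x + 4)*(x^2 - 9) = (x + 3)*(x + 4)*(x - 3)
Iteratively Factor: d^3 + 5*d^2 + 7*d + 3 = (d + 3)*(d^2 + 2*d + 1) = (d + 1)*(d + 3)*(d + 1)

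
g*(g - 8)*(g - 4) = g^3 - 12*g^2 + 32*g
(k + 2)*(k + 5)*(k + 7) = k^3 + 14*k^2 + 59*k + 70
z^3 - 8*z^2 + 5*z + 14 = (z - 7)*(z - 2)*(z + 1)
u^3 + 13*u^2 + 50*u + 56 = (u + 2)*(u + 4)*(u + 7)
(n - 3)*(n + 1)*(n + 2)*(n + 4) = n^4 + 4*n^3 - 7*n^2 - 34*n - 24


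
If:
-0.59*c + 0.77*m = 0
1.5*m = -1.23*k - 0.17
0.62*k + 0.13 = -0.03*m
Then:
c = 0.08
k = -0.21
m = 0.06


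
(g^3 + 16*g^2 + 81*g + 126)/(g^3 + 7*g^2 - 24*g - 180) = (g^2 + 10*g + 21)/(g^2 + g - 30)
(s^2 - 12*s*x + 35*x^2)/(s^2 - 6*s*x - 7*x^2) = (s - 5*x)/(s + x)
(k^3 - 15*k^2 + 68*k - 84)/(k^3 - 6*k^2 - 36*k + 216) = (k^2 - 9*k + 14)/(k^2 - 36)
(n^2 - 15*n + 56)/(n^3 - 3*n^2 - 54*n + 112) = (n - 7)/(n^2 + 5*n - 14)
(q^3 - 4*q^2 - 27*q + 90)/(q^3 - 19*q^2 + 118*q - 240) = (q^2 + 2*q - 15)/(q^2 - 13*q + 40)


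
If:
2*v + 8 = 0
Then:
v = -4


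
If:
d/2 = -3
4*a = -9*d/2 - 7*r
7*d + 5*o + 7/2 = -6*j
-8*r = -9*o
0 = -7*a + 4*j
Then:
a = 2691/1003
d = -6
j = 18837/4012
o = 2072/1003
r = 2331/1003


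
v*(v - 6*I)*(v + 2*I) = v^3 - 4*I*v^2 + 12*v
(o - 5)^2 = o^2 - 10*o + 25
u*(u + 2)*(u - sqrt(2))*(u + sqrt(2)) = u^4 + 2*u^3 - 2*u^2 - 4*u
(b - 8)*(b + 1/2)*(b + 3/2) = b^3 - 6*b^2 - 61*b/4 - 6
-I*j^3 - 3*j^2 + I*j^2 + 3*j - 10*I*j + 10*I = (j - 5*I)*(j + 2*I)*(-I*j + I)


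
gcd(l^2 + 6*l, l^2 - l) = l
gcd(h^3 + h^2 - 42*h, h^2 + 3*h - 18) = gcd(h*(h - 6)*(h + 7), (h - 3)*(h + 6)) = 1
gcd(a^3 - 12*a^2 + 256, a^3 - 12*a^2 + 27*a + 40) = a - 8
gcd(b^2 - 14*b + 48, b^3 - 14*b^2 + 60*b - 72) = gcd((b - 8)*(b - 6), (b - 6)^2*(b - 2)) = b - 6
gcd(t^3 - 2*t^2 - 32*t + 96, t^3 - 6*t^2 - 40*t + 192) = t^2 + 2*t - 24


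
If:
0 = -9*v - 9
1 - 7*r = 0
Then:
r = 1/7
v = -1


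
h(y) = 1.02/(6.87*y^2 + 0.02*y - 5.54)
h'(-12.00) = 0.00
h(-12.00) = 0.00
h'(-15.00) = 0.00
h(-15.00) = 0.00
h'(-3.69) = 0.01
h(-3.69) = 0.01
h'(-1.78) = 0.10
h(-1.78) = 0.06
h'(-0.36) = 0.23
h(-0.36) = -0.22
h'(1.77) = -0.10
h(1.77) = 0.06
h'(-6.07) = 0.00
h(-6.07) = 0.00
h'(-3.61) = 0.01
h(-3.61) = 0.01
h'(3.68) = -0.01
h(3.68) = 0.01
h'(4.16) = -0.00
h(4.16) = 0.01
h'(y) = 1.02*(-13.74*y - 0.02)/(6.87*y^2 + 0.02*y - 5.54)^2 = (-14.0148*y - 0.0204)/(6.87*y^2 + 0.02*y - 5.54)^2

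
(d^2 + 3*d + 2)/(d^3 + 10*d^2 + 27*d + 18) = (d + 2)/(d^2 + 9*d + 18)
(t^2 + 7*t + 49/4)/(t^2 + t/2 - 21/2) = (t + 7/2)/(t - 3)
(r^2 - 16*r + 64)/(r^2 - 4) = (r^2 - 16*r + 64)/(r^2 - 4)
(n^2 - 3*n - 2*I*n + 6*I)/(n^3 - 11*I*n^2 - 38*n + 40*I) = (n - 3)/(n^2 - 9*I*n - 20)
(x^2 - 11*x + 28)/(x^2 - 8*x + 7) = (x - 4)/(x - 1)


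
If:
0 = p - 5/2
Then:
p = 5/2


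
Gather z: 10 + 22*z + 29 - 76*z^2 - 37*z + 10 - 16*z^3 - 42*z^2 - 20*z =-16*z^3 - 118*z^2 - 35*z + 49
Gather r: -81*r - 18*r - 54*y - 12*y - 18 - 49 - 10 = -99*r - 66*y - 77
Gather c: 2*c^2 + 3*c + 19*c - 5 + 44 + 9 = 2*c^2 + 22*c + 48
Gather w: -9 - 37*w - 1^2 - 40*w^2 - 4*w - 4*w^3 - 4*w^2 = -4*w^3 - 44*w^2 - 41*w - 10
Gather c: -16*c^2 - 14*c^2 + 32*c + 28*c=-30*c^2 + 60*c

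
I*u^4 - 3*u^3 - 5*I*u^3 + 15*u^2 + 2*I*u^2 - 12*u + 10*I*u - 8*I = (u - 4)*(u + I)*(u + 2*I)*(I*u - I)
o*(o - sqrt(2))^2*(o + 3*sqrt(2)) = o^4 + sqrt(2)*o^3 - 10*o^2 + 6*sqrt(2)*o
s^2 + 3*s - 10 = (s - 2)*(s + 5)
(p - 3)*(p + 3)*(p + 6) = p^3 + 6*p^2 - 9*p - 54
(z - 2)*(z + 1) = z^2 - z - 2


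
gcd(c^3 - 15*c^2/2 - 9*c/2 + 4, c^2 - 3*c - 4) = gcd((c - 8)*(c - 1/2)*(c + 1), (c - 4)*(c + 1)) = c + 1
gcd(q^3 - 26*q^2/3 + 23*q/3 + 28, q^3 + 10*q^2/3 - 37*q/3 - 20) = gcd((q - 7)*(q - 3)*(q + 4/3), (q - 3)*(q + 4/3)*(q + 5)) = q^2 - 5*q/3 - 4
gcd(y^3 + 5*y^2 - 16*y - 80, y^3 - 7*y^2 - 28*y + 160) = y^2 + y - 20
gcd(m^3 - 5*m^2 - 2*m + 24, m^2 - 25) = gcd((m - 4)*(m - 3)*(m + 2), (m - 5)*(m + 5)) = 1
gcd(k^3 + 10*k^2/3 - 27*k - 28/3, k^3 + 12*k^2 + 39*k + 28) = k + 7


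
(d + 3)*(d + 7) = d^2 + 10*d + 21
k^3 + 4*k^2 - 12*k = k*(k - 2)*(k + 6)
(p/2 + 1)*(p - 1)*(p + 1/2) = p^3/2 + 3*p^2/4 - 3*p/4 - 1/2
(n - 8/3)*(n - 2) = n^2 - 14*n/3 + 16/3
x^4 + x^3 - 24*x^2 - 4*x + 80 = (x - 4)*(x - 2)*(x + 2)*(x + 5)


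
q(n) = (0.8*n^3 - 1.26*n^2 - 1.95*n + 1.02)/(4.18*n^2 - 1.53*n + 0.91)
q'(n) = (1.53 - 8.36*n)*(0.8*n^3 - 1.26*n^2 - 1.95*n + 1.02)/(4.18*n^2 - 1.53*n + 0.91)^2 + (2.4*n^2 - 2.52*n - 1.95)/(4.18*n^2 - 1.53*n + 0.91) = (3.344*n^4 - 2.448*n^3 + 12.2628*n^2 - 10.8204*n - 0.2139)/(17.4724*n^4 - 12.7908*n^3 + 9.9485*n^2 - 2.7846*n + 0.8281)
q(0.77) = -0.39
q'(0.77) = -0.25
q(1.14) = -0.36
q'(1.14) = 0.26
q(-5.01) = -1.07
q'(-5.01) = 0.22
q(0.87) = -0.40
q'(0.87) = -0.01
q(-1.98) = -0.31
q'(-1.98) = 0.34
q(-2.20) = -0.38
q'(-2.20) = 0.31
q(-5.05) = -1.08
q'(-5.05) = 0.22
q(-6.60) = -1.40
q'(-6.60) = 0.21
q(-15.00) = -3.06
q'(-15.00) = 0.19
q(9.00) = 1.43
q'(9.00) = 0.20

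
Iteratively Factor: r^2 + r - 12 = (r - 3)*(r + 4)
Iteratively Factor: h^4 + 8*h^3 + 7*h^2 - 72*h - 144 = (h - 3)*(h^3 + 11*h^2 + 40*h + 48) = (h - 3)*(h + 4)*(h^2 + 7*h + 12) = (h - 3)*(h + 4)^2*(h + 3)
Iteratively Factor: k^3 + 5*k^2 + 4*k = (k)*(k^2 + 5*k + 4) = k*(k + 4)*(k + 1)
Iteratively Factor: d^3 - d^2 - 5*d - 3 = (d + 1)*(d^2 - 2*d - 3) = (d + 1)^2*(d - 3)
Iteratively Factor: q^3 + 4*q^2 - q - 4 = (q + 1)*(q^2 + 3*q - 4) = (q + 1)*(q + 4)*(q - 1)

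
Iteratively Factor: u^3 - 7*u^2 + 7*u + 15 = (u - 5)*(u^2 - 2*u - 3) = (u - 5)*(u - 3)*(u + 1)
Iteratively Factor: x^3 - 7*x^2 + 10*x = (x)*(x^2 - 7*x + 10) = x*(x - 5)*(x - 2)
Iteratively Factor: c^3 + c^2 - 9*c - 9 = (c + 1)*(c^2 - 9) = (c + 1)*(c + 3)*(c - 3)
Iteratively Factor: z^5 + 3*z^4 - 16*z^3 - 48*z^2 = (z - 4)*(z^4 + 7*z^3 + 12*z^2) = z*(z - 4)*(z^3 + 7*z^2 + 12*z) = z*(z - 4)*(z + 4)*(z^2 + 3*z) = z*(z - 4)*(z + 3)*(z + 4)*(z)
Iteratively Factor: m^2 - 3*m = (m)*(m - 3)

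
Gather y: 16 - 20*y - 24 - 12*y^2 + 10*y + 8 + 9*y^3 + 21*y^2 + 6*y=9*y^3 + 9*y^2 - 4*y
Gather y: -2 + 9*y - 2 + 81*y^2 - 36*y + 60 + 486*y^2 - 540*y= 567*y^2 - 567*y + 56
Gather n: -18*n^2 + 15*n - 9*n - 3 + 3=-18*n^2 + 6*n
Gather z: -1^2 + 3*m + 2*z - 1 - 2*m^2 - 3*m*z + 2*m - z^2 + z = -2*m^2 + 5*m - z^2 + z*(3 - 3*m) - 2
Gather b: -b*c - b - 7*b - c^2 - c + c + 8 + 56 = b*(-c - 8) - c^2 + 64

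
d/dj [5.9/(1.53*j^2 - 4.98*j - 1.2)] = (29.382 - 18.054*j)/(-1.53*j^2 + 4.98*j + 1.2)^2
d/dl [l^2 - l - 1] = 2*l - 1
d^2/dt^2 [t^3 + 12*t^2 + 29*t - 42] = 6*t + 24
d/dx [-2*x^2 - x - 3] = -4*x - 1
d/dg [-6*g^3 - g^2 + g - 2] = -18*g^2 - 2*g + 1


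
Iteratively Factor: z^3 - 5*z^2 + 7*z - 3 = (z - 3)*(z^2 - 2*z + 1) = (z - 3)*(z - 1)*(z - 1)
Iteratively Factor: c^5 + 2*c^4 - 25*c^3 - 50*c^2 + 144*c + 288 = (c - 4)*(c^4 + 6*c^3 - c^2 - 54*c - 72) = (c - 4)*(c + 3)*(c^3 + 3*c^2 - 10*c - 24) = (c - 4)*(c + 2)*(c + 3)*(c^2 + c - 12) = (c - 4)*(c - 3)*(c + 2)*(c + 3)*(c + 4)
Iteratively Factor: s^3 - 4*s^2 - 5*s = (s)*(s^2 - 4*s - 5) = s*(s - 5)*(s + 1)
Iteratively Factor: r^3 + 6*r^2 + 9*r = (r + 3)*(r^2 + 3*r) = (r + 3)^2*(r)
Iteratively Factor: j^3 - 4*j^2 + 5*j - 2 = (j - 2)*(j^2 - 2*j + 1) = (j - 2)*(j - 1)*(j - 1)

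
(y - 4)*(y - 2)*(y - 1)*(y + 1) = y^4 - 6*y^3 + 7*y^2 + 6*y - 8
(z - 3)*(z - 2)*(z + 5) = z^3 - 19*z + 30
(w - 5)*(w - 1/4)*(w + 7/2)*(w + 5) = w^4 + 13*w^3/4 - 207*w^2/8 - 325*w/4 + 175/8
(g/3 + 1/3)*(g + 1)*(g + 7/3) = g^3/3 + 13*g^2/9 + 17*g/9 + 7/9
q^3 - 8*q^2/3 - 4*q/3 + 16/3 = (q - 2)^2*(q + 4/3)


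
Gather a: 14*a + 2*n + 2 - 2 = 14*a + 2*n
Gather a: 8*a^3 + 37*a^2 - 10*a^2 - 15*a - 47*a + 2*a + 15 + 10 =8*a^3 + 27*a^2 - 60*a + 25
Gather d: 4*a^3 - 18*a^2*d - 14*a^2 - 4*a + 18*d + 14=4*a^3 - 14*a^2 - 4*a + d*(18 - 18*a^2) + 14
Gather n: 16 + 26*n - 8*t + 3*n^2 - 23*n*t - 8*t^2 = 3*n^2 + n*(26 - 23*t) - 8*t^2 - 8*t + 16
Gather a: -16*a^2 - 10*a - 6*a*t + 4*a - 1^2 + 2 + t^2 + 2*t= -16*a^2 + a*(-6*t - 6) + t^2 + 2*t + 1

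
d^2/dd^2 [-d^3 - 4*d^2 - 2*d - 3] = -6*d - 8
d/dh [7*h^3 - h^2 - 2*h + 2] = 21*h^2 - 2*h - 2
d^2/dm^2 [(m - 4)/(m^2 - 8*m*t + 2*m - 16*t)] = 2*(4*(m - 4)*(m - 4*t + 1)^2 + (-3*m + 8*t + 2)*(m^2 - 8*m*t + 2*m - 16*t))/(m^2 - 8*m*t + 2*m - 16*t)^3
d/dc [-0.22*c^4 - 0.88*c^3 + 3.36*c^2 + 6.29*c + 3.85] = -0.88*c^3 - 2.64*c^2 + 6.72*c + 6.29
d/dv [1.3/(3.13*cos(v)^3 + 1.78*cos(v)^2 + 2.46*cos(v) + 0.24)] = (12.207*cos(v)^2 + 4.628*cos(v) + 3.198)*sin(v)/(3.13*cos(v)^3 + 1.78*cos(v)^2 + 2.46*cos(v) + 0.24)^2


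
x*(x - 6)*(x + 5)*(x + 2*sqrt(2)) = x^4 - x^3 + 2*sqrt(2)*x^3 - 30*x^2 - 2*sqrt(2)*x^2 - 60*sqrt(2)*x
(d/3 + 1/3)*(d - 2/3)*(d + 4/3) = d^3/3 + 5*d^2/9 - 2*d/27 - 8/27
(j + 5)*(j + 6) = j^2 + 11*j + 30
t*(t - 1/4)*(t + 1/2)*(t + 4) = t^4 + 17*t^3/4 + 7*t^2/8 - t/2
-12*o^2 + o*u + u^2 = (-3*o + u)*(4*o + u)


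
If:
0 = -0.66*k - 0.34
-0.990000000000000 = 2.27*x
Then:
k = -0.52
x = -0.44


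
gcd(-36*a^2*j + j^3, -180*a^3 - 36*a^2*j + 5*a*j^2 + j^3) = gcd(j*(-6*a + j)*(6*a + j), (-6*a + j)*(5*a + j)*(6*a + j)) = 36*a^2 - j^2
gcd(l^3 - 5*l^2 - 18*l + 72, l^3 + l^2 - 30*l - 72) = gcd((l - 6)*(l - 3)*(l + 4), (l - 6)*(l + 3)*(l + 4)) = l^2 - 2*l - 24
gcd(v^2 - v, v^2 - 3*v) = v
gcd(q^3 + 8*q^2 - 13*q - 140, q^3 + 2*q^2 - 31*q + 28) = q^2 + 3*q - 28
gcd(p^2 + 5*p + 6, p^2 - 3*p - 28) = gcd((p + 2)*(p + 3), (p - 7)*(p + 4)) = 1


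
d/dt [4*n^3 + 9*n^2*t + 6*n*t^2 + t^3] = 9*n^2 + 12*n*t + 3*t^2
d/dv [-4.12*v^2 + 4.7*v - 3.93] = 4.7 - 8.24*v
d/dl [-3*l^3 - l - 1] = -9*l^2 - 1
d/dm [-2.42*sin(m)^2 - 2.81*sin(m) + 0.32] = -(4.84*sin(m) + 2.81)*cos(m)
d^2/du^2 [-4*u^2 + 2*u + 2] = -8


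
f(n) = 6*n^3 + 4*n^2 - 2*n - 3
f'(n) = 18*n^2 + 8*n - 2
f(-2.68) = -84.40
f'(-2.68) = 105.84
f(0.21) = -3.19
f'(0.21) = 0.47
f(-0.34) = -2.09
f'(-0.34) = -2.64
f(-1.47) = -10.48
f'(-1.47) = 25.14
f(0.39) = -2.82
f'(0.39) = 3.86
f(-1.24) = -5.81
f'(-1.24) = 15.76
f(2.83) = 159.37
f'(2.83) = 164.80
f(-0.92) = -2.45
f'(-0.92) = 5.88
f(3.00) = 189.00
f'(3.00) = 184.00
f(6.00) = 1425.00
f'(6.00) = 694.00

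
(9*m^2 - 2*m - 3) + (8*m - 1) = 9*m^2 + 6*m - 4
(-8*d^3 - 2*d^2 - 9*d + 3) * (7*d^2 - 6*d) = -56*d^5 + 34*d^4 - 51*d^3 + 75*d^2 - 18*d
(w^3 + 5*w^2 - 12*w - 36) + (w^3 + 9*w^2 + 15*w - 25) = 2*w^3 + 14*w^2 + 3*w - 61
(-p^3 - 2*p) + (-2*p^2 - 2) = -p^3 - 2*p^2 - 2*p - 2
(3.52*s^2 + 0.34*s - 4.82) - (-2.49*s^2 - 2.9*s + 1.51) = 6.01*s^2 + 3.24*s - 6.33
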